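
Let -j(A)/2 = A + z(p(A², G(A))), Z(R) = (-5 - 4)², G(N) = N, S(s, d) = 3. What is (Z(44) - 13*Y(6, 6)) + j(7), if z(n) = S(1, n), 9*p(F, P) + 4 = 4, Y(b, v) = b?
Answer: -17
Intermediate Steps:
p(F, P) = 0 (p(F, P) = -4/9 + (⅑)*4 = -4/9 + 4/9 = 0)
z(n) = 3
Z(R) = 81 (Z(R) = (-9)² = 81)
j(A) = -6 - 2*A (j(A) = -2*(A + 3) = -2*(3 + A) = -6 - 2*A)
(Z(44) - 13*Y(6, 6)) + j(7) = (81 - 13*6) + (-6 - 2*7) = (81 - 78) + (-6 - 14) = 3 - 20 = -17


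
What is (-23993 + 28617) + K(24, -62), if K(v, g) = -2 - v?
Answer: 4598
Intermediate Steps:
(-23993 + 28617) + K(24, -62) = (-23993 + 28617) + (-2 - 1*24) = 4624 + (-2 - 24) = 4624 - 26 = 4598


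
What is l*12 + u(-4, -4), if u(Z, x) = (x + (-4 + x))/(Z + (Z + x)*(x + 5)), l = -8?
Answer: -95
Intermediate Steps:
u(Z, x) = (-4 + 2*x)/(Z + (5 + x)*(Z + x)) (u(Z, x) = (-4 + 2*x)/(Z + (Z + x)*(5 + x)) = (-4 + 2*x)/(Z + (5 + x)*(Z + x)))
l*12 + u(-4, -4) = -8*12 + 2*(-2 - 4)/((-4)² + 5*(-4) + 6*(-4) - 4*(-4)) = -96 + 2*(-6)/(16 - 20 - 24 + 16) = -96 + 2*(-6)/(-12) = -96 + 2*(-1/12)*(-6) = -96 + 1 = -95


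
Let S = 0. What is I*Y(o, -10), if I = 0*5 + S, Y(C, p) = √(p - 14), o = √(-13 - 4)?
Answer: 0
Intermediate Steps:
o = I*√17 (o = √(-17) = I*√17 ≈ 4.1231*I)
Y(C, p) = √(-14 + p)
I = 0 (I = 0*5 + 0 = 0 + 0 = 0)
I*Y(o, -10) = 0*√(-14 - 10) = 0*√(-24) = 0*(2*I*√6) = 0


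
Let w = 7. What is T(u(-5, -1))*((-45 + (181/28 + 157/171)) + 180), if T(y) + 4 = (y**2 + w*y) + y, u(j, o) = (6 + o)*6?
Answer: 193610468/1197 ≈ 1.6175e+5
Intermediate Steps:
u(j, o) = 36 + 6*o
T(y) = -4 + y**2 + 8*y (T(y) = -4 + ((y**2 + 7*y) + y) = -4 + (y**2 + 8*y) = -4 + y**2 + 8*y)
T(u(-5, -1))*((-45 + (181/28 + 157/171)) + 180) = (-4 + (36 + 6*(-1))**2 + 8*(36 + 6*(-1)))*((-45 + (181/28 + 157/171)) + 180) = (-4 + (36 - 6)**2 + 8*(36 - 6))*((-45 + (181*(1/28) + 157*(1/171))) + 180) = (-4 + 30**2 + 8*30)*((-45 + (181/28 + 157/171)) + 180) = (-4 + 900 + 240)*((-45 + 35347/4788) + 180) = 1136*(-180113/4788 + 180) = 1136*(681727/4788) = 193610468/1197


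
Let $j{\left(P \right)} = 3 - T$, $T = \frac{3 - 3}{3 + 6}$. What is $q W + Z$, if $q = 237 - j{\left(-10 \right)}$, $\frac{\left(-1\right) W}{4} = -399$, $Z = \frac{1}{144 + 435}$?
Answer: $\frac{216235657}{579} \approx 3.7346 \cdot 10^{5}$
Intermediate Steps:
$T = 0$ ($T = \frac{0}{9} = 0 \cdot \frac{1}{9} = 0$)
$j{\left(P \right)} = 3$ ($j{\left(P \right)} = 3 - 0 = 3 + 0 = 3$)
$Z = \frac{1}{579} \approx 0.0017271$
$W = 1596$ ($W = \left(-4\right) \left(-399\right) = 1596$)
$q = 234$ ($q = 237 - 3 = 234$)
$q W + Z = 234 \cdot 1596 + \frac{1}{579} = 373464 + \frac{1}{579} = \frac{216235657}{579}$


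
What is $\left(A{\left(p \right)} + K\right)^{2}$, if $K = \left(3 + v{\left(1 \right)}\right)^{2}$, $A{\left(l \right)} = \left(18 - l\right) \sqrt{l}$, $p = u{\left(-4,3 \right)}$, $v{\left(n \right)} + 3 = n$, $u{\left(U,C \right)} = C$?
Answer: $676 + 30 \sqrt{3} \approx 727.96$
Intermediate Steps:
$v{\left(n \right)} = -3 + n$
$p = 3$
$A{\left(l \right)} = \sqrt{l} \left(18 - l\right)$
$K = 1$ ($K = \left(3 + \left(-3 + 1\right)\right)^{2} = \left(3 - 2\right)^{2} = 1^{2} = 1$)
$\left(A{\left(p \right)} + K\right)^{2} = \left(\sqrt{3} \left(18 - 3\right) + 1\right)^{2} = \left(\sqrt{3} \cdot 15 + 1\right)^{2} = \left(15 \sqrt{3} + 1\right)^{2} = \left(1 + 15 \sqrt{3}\right)^{2}$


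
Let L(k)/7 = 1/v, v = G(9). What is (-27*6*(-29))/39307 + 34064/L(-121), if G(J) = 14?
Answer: 2677911994/39307 ≈ 68128.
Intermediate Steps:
v = 14
L(k) = ½ (L(k) = 7/14 = 7*(1/14) = ½)
(-27*6*(-29))/39307 + 34064/L(-121) = (-27*6*(-29))/39307 + 34064/(½) = -162*(-29)*(1/39307) + 34064*2 = 4698*(1/39307) + 68128 = 4698/39307 + 68128 = 2677911994/39307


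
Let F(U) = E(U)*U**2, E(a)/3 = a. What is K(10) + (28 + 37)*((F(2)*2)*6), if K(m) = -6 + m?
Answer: 18724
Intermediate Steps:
E(a) = 3*a
F(U) = 3*U**3 (F(U) = (3*U)*U**2 = 3*U**3)
K(10) + (28 + 37)*((F(2)*2)*6) = (-6 + 10) + (28 + 37)*(((3*2**3)*2)*6) = 4 + 65*(((3*8)*2)*6) = 4 + 65*((24*2)*6) = 4 + 65*(48*6) = 4 + 65*288 = 4 + 18720 = 18724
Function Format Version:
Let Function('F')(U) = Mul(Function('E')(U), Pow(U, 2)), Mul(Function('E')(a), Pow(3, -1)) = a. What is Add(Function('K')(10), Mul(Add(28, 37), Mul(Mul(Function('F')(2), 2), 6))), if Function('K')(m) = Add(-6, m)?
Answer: 18724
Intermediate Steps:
Function('E')(a) = Mul(3, a)
Function('F')(U) = Mul(3, Pow(U, 3)) (Function('F')(U) = Mul(Mul(3, U), Pow(U, 2)) = Mul(3, Pow(U, 3)))
Add(Function('K')(10), Mul(Add(28, 37), Mul(Mul(Function('F')(2), 2), 6))) = Add(Add(-6, 10), Mul(Add(28, 37), Mul(Mul(Mul(3, Pow(2, 3)), 2), 6))) = Add(4, Mul(65, Mul(Mul(Mul(3, 8), 2), 6))) = Add(4, Mul(65, Mul(Mul(24, 2), 6))) = Add(4, Mul(65, Mul(48, 6))) = Add(4, Mul(65, 288)) = Add(4, 18720) = 18724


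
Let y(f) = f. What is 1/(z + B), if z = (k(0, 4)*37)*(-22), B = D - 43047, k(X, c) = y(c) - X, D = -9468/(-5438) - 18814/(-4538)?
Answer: -6169411/285625918454 ≈ -2.1600e-5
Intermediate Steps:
D = 36319079/6169411 (D = -9468*(-1/5438) - 18814*(-1/4538) = 4734/2719 + 9407/2269 = 36319079/6169411 ≈ 5.8870)
k(X, c) = c - X
B = -265538316238/6169411 (B = 36319079/6169411 - 43047 = -265538316238/6169411 ≈ -43041.)
z = -3256 (z = ((4 - 1*0)*37)*(-22) = ((4 + 0)*37)*(-22) = (4*37)*(-22) = 148*(-22) = -3256)
1/(z + B) = 1/(-3256 - 265538316238/6169411) = 1/(-285625918454/6169411) = -6169411/285625918454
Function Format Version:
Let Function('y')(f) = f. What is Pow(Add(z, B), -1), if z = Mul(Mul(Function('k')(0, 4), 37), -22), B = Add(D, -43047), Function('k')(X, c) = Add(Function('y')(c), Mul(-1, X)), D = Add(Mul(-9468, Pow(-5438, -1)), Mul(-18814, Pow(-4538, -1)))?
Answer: Rational(-6169411, 285625918454) ≈ -2.1600e-5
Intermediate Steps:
D = Rational(36319079, 6169411) (D = Add(Mul(-9468, Rational(-1, 5438)), Mul(-18814, Rational(-1, 4538))) = Add(Rational(4734, 2719), Rational(9407, 2269)) = Rational(36319079, 6169411) ≈ 5.8870)
Function('k')(X, c) = Add(c, Mul(-1, X))
B = Rational(-265538316238, 6169411) (B = Add(Rational(36319079, 6169411), -43047) = Rational(-265538316238, 6169411) ≈ -43041.)
z = -3256 (z = Mul(Mul(Add(4, Mul(-1, 0)), 37), -22) = Mul(Mul(Add(4, 0), 37), -22) = Mul(Mul(4, 37), -22) = Mul(148, -22) = -3256)
Pow(Add(z, B), -1) = Pow(Add(-3256, Rational(-265538316238, 6169411)), -1) = Pow(Rational(-285625918454, 6169411), -1) = Rational(-6169411, 285625918454)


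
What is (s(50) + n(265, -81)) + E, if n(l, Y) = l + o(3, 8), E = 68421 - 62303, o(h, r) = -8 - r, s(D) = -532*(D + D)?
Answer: -46833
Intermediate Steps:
s(D) = -1064*D
E = 6118
n(l, Y) = -16 + l (n(l, Y) = l + (-8 - 1*8) = l + (-8 - 8) = l - 16 = -16 + l)
(s(50) + n(265, -81)) + E = (-1064*50 + (-16 + 265)) + 6118 = (-53200 + 249) + 6118 = -52951 + 6118 = -46833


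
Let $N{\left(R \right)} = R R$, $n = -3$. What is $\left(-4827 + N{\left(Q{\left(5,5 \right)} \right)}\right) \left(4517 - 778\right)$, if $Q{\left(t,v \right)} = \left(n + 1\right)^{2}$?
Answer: $-17988329$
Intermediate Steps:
$Q{\left(t,v \right)} = 4$ ($Q{\left(t,v \right)} = \left(-3 + 1\right)^{2} = \left(-2\right)^{2} = 4$)
$N{\left(R \right)} = R^{2}$
$\left(-4827 + N{\left(Q{\left(5,5 \right)} \right)}\right) \left(4517 - 778\right) = \left(-4827 + 4^{2}\right) \left(4517 - 778\right) = \left(-4827 + 16\right) 3739 = \left(-4811\right) 3739 = -17988329$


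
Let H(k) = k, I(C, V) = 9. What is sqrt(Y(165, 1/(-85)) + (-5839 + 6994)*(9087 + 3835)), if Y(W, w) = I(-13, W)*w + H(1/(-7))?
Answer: sqrt(5283791174690)/595 ≈ 3863.3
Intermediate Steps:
Y(W, w) = -1/7 + 9*w (Y(W, w) = 9*w + 1/(-7) = 9*w - 1/7 = -1/7 + 9*w)
sqrt(Y(165, 1/(-85)) + (-5839 + 6994)*(9087 + 3835)) = sqrt((-1/7 + 9/(-85)) + (-5839 + 6994)*(9087 + 3835)) = sqrt((-1/7 + 9*(-1/85)) + 1155*12922) = sqrt((-1/7 - 9/85) + 14924910) = sqrt(-148/595 + 14924910) = sqrt(8880321302/595) = sqrt(5283791174690)/595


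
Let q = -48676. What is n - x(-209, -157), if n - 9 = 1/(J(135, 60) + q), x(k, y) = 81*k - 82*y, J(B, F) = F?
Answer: 197575423/48616 ≈ 4064.0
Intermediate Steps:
x(k, y) = -82*y + 81*k
n = 437543/48616 (n = 9 + 1/(60 - 48676) = 9 + 1/(-48616) = 9 - 1/48616 = 437543/48616 ≈ 9.0000)
n - x(-209, -157) = 437543/48616 - (-82*(-157) + 81*(-209)) = 437543/48616 - (12874 - 16929) = 437543/48616 - 1*(-4055) = 437543/48616 + 4055 = 197575423/48616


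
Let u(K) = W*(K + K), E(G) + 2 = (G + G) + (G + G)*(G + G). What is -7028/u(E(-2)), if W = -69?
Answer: 1757/345 ≈ 5.0928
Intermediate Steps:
E(G) = -2 + 2*G + 4*G² (E(G) = -2 + ((G + G) + (G + G)*(G + G)) = -2 + (2*G + (2*G)*(2*G)) = -2 + (2*G + 4*G²) = -2 + 2*G + 4*G²)
u(K) = -138*K (u(K) = -69*(K + K) = -138*K)
-7028/u(E(-2)) = -7028*(-1/(138*(-2 + 2*(-2) + 4*(-2)²))) = -7028*(-1/(138*(-2 - 4 + 4*4))) = -7028*(-1/(138*(-2 - 4 + 16))) = -7028/((-138*10)) = -7028/(-1380) = -7028*(-1/1380) = 1757/345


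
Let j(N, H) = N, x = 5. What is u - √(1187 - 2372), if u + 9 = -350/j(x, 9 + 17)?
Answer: -79 - I*√1185 ≈ -79.0 - 34.424*I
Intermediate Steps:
u = -79 (u = -9 - 350/5 = -9 - 350*⅕ = -9 - 70 = -79)
u - √(1187 - 2372) = -79 - √(1187 - 2372) = -79 - √(-1185) = -79 - I*√1185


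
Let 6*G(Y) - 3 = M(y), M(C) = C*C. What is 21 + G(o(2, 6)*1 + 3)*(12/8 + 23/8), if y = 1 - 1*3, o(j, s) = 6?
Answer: 1253/48 ≈ 26.104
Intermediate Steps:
y = -2 (y = 1 - 3 = -2)
M(C) = C²
G(Y) = 7/6 (G(Y) = ½ + (⅙)*(-2)² = ½ + (⅙)*4 = ½ + ⅔ = 7/6)
21 + G(o(2, 6)*1 + 3)*(12/8 + 23/8) = 21 + 7*(12/8 + 23/8)/6 = 21 + 7*(12*(⅛) + 23*(⅛))/6 = 21 + 7*(3/2 + 23/8)/6 = 21 + (7/6)*(35/8) = 21 + 245/48 = 1253/48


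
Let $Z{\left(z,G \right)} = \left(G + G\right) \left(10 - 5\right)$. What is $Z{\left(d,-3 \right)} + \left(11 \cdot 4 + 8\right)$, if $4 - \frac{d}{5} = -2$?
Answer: $22$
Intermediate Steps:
$d = 30$ ($d = 20 - -10 = 20 + 10 = 30$)
$Z{\left(z,G \right)} = 10 G$ ($Z{\left(z,G \right)} = 2 G 5 = 10 G$)
$Z{\left(d,-3 \right)} + \left(11 \cdot 4 + 8\right) = 10 \left(-3\right) + \left(11 \cdot 4 + 8\right) = -30 + \left(44 + 8\right) = -30 + 52 = 22$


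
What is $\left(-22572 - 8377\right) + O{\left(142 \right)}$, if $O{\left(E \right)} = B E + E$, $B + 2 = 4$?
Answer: $-30523$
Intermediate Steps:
$B = 2$ ($B = -2 + 4 = 2$)
$O{\left(E \right)} = 3 E$ ($O{\left(E \right)} = 2 E + E = 3 E$)
$\left(-22572 - 8377\right) + O{\left(142 \right)} = \left(-22572 - 8377\right) + 3 \cdot 142 = -30949 + 426 = -30523$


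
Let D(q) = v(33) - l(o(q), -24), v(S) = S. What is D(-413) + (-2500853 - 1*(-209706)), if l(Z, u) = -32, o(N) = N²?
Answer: -2291082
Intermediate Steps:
D(q) = 65 (D(q) = 33 - 1*(-32) = 33 + 32 = 65)
D(-413) + (-2500853 - 1*(-209706)) = 65 + (-2500853 - 1*(-209706)) = 65 + (-2500853 + 209706) = 65 - 2291147 = -2291082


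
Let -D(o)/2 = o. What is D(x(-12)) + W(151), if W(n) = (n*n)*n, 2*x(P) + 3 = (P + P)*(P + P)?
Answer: 3442378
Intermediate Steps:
x(P) = -3/2 + 2*P² (x(P) = -3/2 + ((P + P)*(P + P))/2 = -3/2 + ((2*P)*(2*P))/2 = -3/2 + (4*P²)/2 = -3/2 + 2*P²)
D(o) = -2*o
W(n) = n³ (W(n) = n²*n = n³)
D(x(-12)) + W(151) = -2*(-3/2 + 2*(-12)²) + 151³ = -2*(-3/2 + 2*144) + 3442951 = -2*(-3/2 + 288) + 3442951 = -2*573/2 + 3442951 = -573 + 3442951 = 3442378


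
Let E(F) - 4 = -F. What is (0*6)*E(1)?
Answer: 0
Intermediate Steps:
E(F) = 4 - F
(0*6)*E(1) = (0*6)*(4 - 1*1) = 0*(4 - 1) = 0*3 = 0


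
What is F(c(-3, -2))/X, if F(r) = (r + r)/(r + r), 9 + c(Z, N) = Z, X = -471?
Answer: -1/471 ≈ -0.0021231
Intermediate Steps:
c(Z, N) = -9 + Z
F(r) = 1 (F(r) = (2*r)/((2*r)) = (2*r)*(1/(2*r)) = 1)
F(c(-3, -2))/X = 1/(-471) = 1*(-1/471) = -1/471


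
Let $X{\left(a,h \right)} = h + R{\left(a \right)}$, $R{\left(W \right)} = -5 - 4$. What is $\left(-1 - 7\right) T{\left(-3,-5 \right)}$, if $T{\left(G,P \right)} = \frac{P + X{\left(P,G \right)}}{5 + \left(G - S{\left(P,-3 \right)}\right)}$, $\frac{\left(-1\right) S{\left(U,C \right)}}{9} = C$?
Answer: $- \frac{136}{25} \approx -5.44$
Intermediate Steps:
$S{\left(U,C \right)} = - 9 C$
$R{\left(W \right)} = -9$ ($R{\left(W \right)} = -5 - 4 = -9$)
$X{\left(a,h \right)} = -9 + h$ ($X{\left(a,h \right)} = h - 9 = -9 + h$)
$T{\left(G,P \right)} = \frac{-9 + G + P}{-22 + G}$ ($T{\left(G,P \right)} = \frac{P + \left(-9 + G\right)}{5 + \left(G - \left(-9\right) \left(-3\right)\right)} = \frac{-9 + G + P}{5 + \left(G - 27\right)} = \frac{-9 + G + P}{5 + \left(-27 + G\right)} = \frac{-9 + G + P}{-22 + G}$)
$\left(-1 - 7\right) T{\left(-3,-5 \right)} = \left(-1 - 7\right) \frac{-9 - 3 - 5}{-22 - 3} = \left(-1 + \left(-76 + 69\right)\right) \frac{1}{-25} \left(-17\right) = \left(-1 - 7\right) \left(\left(- \frac{1}{25}\right) \left(-17\right)\right) = \left(-8\right) \frac{17}{25} = - \frac{136}{25}$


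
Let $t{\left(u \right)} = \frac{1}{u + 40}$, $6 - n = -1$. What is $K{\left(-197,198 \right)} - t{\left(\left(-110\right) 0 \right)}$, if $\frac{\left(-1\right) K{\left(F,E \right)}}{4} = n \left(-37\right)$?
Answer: $\frac{41439}{40} \approx 1036.0$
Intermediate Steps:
$n = 7$ ($n = 6 - -1 = 6 + 1 = 7$)
$t{\left(u \right)} = \frac{1}{40 + u}$
$K{\left(F,E \right)} = 1036$ ($K{\left(F,E \right)} = - 4 \cdot 7 \left(-37\right) = \left(-4\right) \left(-259\right) = 1036$)
$K{\left(-197,198 \right)} - t{\left(\left(-110\right) 0 \right)} = 1036 - \frac{1}{40 - 0} = 1036 - \frac{1}{40 + 0} = 1036 - \frac{1}{40} = \frac{41439}{40}$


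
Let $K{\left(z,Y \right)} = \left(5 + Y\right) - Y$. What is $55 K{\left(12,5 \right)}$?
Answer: $275$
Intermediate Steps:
$K{\left(z,Y \right)} = 5$
$55 K{\left(12,5 \right)} = 55 \cdot 5 = 275$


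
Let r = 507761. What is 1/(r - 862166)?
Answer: -1/354405 ≈ -2.8216e-6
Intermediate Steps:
1/(r - 862166) = 1/(507761 - 862166) = 1/(-354405) = -1/354405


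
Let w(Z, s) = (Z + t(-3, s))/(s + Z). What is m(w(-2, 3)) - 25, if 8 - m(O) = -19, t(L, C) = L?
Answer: 2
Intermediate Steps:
w(Z, s) = (-3 + Z)/(Z + s) (w(Z, s) = (Z - 3)/(s + Z) = (-3 + Z)/(Z + s))
m(O) = 27 (m(O) = 8 - 1*(-19) = 8 + 19 = 27)
m(w(-2, 3)) - 25 = 27 - 25 = 2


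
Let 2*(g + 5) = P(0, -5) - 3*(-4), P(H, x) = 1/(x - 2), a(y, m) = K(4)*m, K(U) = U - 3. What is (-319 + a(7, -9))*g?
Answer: -2132/7 ≈ -304.57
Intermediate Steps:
K(U) = -3 + U
a(y, m) = m (a(y, m) = (-3 + 4)*m = 1*m = m)
P(H, x) = 1/(-2 + x)
g = 13/14 (g = -5 + (1/(-2 - 5) - 3*(-4))/2 = -5 + (1/(-7) + 12)/2 = -5 + (-1/7 + 12)/2 = -5 + (1/2)*(83/7) = -5 + 83/14 = 13/14 ≈ 0.92857)
(-319 + a(7, -9))*g = (-319 - 9)*(13/14) = -328*13/14 = -2132/7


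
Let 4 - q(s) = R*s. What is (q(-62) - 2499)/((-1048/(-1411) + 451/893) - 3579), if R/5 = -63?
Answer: 27752006575/4508050092 ≈ 6.1561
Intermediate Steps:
R = -315 (R = 5*(-63) = -315)
q(s) = 4 + 315*s (q(s) = 4 - (-315)*s = 4 + 315*s)
(q(-62) - 2499)/((-1048/(-1411) + 451/893) - 3579) = ((4 + 315*(-62)) - 2499)/((-1048/(-1411) + 451/893) - 3579) = ((4 - 19530) - 2499)/((-1048*(-1/1411) + 451*(1/893)) - 3579) = (-19526 - 2499)/((1048/1411 + 451/893) - 3579) = -22025/(1572225/1260023 - 3579) = -22025/(-4508050092/1260023) = -22025*(-1260023/4508050092) = 27752006575/4508050092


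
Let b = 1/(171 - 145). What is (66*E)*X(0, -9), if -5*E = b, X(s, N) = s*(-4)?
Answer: 0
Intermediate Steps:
X(s, N) = -4*s
b = 1/26 ≈ 0.038462
E = -1/130 (E = -⅕*1/26 = -1/130 ≈ -0.0076923)
(66*E)*X(0, -9) = (66*(-1/130))*(-4*0) = -33/65*0 = 0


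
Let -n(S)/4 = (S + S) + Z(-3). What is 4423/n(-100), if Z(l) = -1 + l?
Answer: 4423/816 ≈ 5.4203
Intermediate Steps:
n(S) = 16 - 8*S (n(S) = -4*((S + S) + (-1 - 3)) = -4*(2*S - 4) = -4*(-4 + 2*S) = 16 - 8*S)
4423/n(-100) = 4423/(16 - 8*(-100)) = 4423/(16 + 800) = 4423/816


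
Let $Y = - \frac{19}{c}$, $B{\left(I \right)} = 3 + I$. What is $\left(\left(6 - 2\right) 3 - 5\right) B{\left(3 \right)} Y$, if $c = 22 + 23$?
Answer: $- \frac{266}{15} \approx -17.733$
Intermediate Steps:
$c = 45$
$Y = - \frac{19}{45} \approx -0.42222$
$\left(\left(6 - 2\right) 3 - 5\right) B{\left(3 \right)} Y = \left(\left(6 - 2\right) 3 - 5\right) \left(3 + 3\right) \left(- \frac{19}{45}\right) = \left(\left(6 - 2\right) 3 - 5\right) 6 \left(- \frac{19}{45}\right) = \left(4 \cdot 3 - 5\right) 6 \left(- \frac{19}{45}\right) = \left(12 - 5\right) 6 \left(- \frac{19}{45}\right) = 7 \cdot 6 \left(- \frac{19}{45}\right) = 42 \left(- \frac{19}{45}\right) = - \frac{266}{15}$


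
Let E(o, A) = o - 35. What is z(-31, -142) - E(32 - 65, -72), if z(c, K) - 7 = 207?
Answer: 282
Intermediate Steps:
z(c, K) = 214 (z(c, K) = 7 + 207 = 214)
E(o, A) = -35 + o
z(-31, -142) - E(32 - 65, -72) = 214 - (-35 + (32 - 65)) = 214 - (-35 - 33) = 214 - 1*(-68) = 214 + 68 = 282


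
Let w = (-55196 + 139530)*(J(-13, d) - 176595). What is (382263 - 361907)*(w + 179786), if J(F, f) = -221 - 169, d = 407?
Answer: -303827003740624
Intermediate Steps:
J(F, f) = -390
w = -14925852990 (w = (-55196 + 139530)*(-390 - 176595) = 84334*(-176985) = -14925852990)
(382263 - 361907)*(w + 179786) = (382263 - 361907)*(-14925852990 + 179786) = 20356*(-14925673204) = -303827003740624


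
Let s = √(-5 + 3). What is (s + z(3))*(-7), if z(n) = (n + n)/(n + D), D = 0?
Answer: -14 - 7*I*√2 ≈ -14.0 - 9.8995*I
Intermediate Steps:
s = I*√2 (s = √(-2) = I*√2 ≈ 1.4142*I)
z(n) = 2 (z(n) = (n + n)/(n + 0) = (2*n)/n = 2)
(s + z(3))*(-7) = (I*√2 + 2)*(-7) = (2 + I*√2)*(-7) = -14 - 7*I*√2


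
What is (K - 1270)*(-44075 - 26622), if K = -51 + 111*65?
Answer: -416688118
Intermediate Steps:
K = 7164 (K = -51 + 7215 = 7164)
(K - 1270)*(-44075 - 26622) = (7164 - 1270)*(-44075 - 26622) = 5894*(-70697) = -416688118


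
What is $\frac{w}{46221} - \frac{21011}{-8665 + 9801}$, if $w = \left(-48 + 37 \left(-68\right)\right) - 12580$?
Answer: $- \frac{4640155}{246512} \approx -18.823$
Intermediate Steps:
$w = -15144$ ($w = \left(-48 - 2516\right) - 12580 = -2564 - 12580 = -15144$)
$\frac{w}{46221} - \frac{21011}{-8665 + 9801} = - \frac{15144}{46221} - \frac{21011}{-8665 + 9801} = \left(-15144\right) \frac{1}{46221} - \frac{21011}{1136} = - \frac{5048}{15407} - \frac{21011}{1136} = - \frac{4640155}{246512}$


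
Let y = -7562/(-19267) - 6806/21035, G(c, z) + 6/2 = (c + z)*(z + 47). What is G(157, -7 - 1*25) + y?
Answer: 758714613308/405281345 ≈ 1872.1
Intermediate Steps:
G(c, z) = -3 + (47 + z)*(c + z) (G(c, z) = -3 + (c + z)*(z + 47) = -3 + (c + z)*(47 + z) = -3 + (47 + z)*(c + z))
y = 27935468/405281345 (y = -7562*(-1/19267) - 6806*1/21035 = 7562/19267 - 6806/21035 = 27935468/405281345 ≈ 0.068929)
G(157, -7 - 1*25) + y = (-3 + (-7 - 1*25)² + 47*157 + 47*(-7 - 1*25) + 157*(-7 - 1*25)) + 27935468/405281345 = (-3 + (-7 - 25)² + 7379 + 47*(-7 - 25) + 157*(-7 - 25)) + 27935468/405281345 = (-3 + (-32)² + 7379 + 47*(-32) + 157*(-32)) + 27935468/405281345 = (-3 + 1024 + 7379 - 1504 - 5024) + 27935468/405281345 = 1872 + 27935468/405281345 = 758714613308/405281345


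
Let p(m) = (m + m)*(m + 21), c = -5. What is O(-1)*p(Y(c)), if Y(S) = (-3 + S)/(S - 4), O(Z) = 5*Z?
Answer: -15760/81 ≈ -194.57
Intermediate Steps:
Y(S) = (-3 + S)/(-4 + S)
p(m) = 2*m*(21 + m) (p(m) = (2*m)*(21 + m) = 2*m*(21 + m))
O(-1)*p(Y(c)) = (5*(-1))*(2*((-3 - 5)/(-4 - 5))*(21 + (-3 - 5)/(-4 - 5))) = -10*-8/(-9)*(21 - 8/(-9)) = -10*(-⅑*(-8))*(21 - ⅑*(-8)) = -10*8*(21 + 8/9)/9 = -10*8*197/(9*9) = -5*3152/81 = -15760/81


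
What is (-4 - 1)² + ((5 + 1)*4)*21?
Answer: 529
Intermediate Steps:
(-4 - 1)² + ((5 + 1)*4)*21 = (-5)² + (6*4)*21 = 25 + 24*21 = 25 + 504 = 529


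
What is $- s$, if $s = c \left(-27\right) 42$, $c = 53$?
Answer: $60102$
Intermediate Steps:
$s = -60102$ ($s = 53 \left(-27\right) 42 = \left(-1431\right) 42 = -60102$)
$- s = \left(-1\right) \left(-60102\right) = 60102$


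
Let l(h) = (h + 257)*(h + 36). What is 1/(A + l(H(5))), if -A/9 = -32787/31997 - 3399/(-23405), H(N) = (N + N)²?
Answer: 748889785/36366024438708 ≈ 2.0593e-5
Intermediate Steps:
H(N) = 4*N² (H(N) = (2*N)² = 4*N²)
l(h) = (36 + h)*(257 + h) (l(h) = (257 + h)*(36 + h) = (36 + h)*(257 + h))
A = 5927597388/748889785 (A = -9*(-32787/31997 - 3399/(-23405)) = -9*(-32787*1/31997 - 3399*(-1/23405)) = -9*(-32787/31997 + 3399/23405) = -9*(-658621932/748889785) = 5927597388/748889785 ≈ 7.9152)
1/(A + l(H(5))) = 1/(5927597388/748889785 + (9252 + (4*5²)² + 293*(4*5²))) = 1/(5927597388/748889785 + (9252 + (4*25)² + 293*(4*25))) = 1/(5927597388/748889785 + (9252 + 100² + 293*100)) = 1/(5927597388/748889785 + (9252 + 10000 + 29300)) = 1/(5927597388/748889785 + 48552) = 1/(36366024438708/748889785) = 748889785/36366024438708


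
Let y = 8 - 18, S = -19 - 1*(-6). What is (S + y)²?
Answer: 529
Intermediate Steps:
S = -13 (S = -19 + 6 = -13)
y = -10
(S + y)² = (-13 - 10)² = (-23)² = 529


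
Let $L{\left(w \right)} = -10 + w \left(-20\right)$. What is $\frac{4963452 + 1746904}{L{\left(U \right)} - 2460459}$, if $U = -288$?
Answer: $- \frac{6710356}{2454709} \approx -2.7337$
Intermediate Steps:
$L{\left(w \right)} = -10 - 20 w$
$\frac{4963452 + 1746904}{L{\left(U \right)} - 2460459} = \frac{4963452 + 1746904}{\left(-10 - -5760\right) - 2460459} = \frac{6710356}{\left(-10 + 5760\right) - 2460459} = \frac{6710356}{5750 - 2460459} = \frac{6710356}{-2454709} = 6710356 \left(- \frac{1}{2454709}\right) = - \frac{6710356}{2454709}$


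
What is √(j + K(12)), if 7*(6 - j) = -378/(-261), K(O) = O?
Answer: 2*√3741/29 ≈ 4.2182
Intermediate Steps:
j = 168/29 (j = 6 - (-54)/(-261) = 6 - (-54)*(-1)/261 = 6 - ⅐*42/29 = 6 - 6/29 = 168/29 ≈ 5.7931)
√(j + K(12)) = √(168/29 + 12) = √(516/29) = 2*√3741/29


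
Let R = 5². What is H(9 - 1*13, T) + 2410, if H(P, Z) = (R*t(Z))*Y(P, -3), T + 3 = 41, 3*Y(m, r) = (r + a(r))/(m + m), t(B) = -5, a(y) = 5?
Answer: 29045/12 ≈ 2420.4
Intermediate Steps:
R = 25
Y(m, r) = (5 + r)/(6*m) (Y(m, r) = ((r + 5)/(m + m))/3 = ((5 + r)/((2*m)))/3 = ((5 + r)*(1/(2*m)))/3 = ((5 + r)/(2*m))/3 = (5 + r)/(6*m))
T = 38 (T = -3 + 41 = 38)
H(P, Z) = -125/(3*P) (H(P, Z) = (25*(-5))*((5 - 3)/(6*P)) = -125*2/(6*P) = -125/(3*P))
H(9 - 1*13, T) + 2410 = -125/(3*(9 - 1*13)) + 2410 = -125/(3*(9 - 13)) + 2410 = -125/3/(-4) + 2410 = -125/3*(-¼) + 2410 = 125/12 + 2410 = 29045/12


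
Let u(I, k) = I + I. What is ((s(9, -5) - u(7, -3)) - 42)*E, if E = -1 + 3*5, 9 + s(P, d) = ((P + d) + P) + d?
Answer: -798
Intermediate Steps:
u(I, k) = 2*I
s(P, d) = -9 + 2*P + 2*d (s(P, d) = -9 + (((P + d) + P) + d) = -9 + ((d + 2*P) + d) = -9 + (2*P + 2*d) = -9 + 2*P + 2*d)
E = 14 (E = -1 + 15 = 14)
((s(9, -5) - u(7, -3)) - 42)*E = (((-9 + 2*9 + 2*(-5)) - 2*7) - 42)*14 = (((-9 + 18 - 10) - 1*14) - 42)*14 = ((-1 - 14) - 42)*14 = (-15 - 42)*14 = -57*14 = -798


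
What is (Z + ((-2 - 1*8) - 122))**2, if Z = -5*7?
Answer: 27889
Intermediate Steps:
Z = -35
(Z + ((-2 - 1*8) - 122))**2 = (-35 + ((-2 - 1*8) - 122))**2 = (-35 + ((-2 - 8) - 122))**2 = (-35 + (-10 - 122))**2 = (-35 - 132)**2 = (-167)**2 = 27889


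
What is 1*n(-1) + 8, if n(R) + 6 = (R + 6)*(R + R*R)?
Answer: 2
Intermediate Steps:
n(R) = -6 + (6 + R)*(R + R**2) (n(R) = -6 + (R + 6)*(R + R*R) = -6 + (6 + R)*(R + R**2))
1*n(-1) + 8 = 1*(-6 + (-1)**3 + 6*(-1) + 7*(-1)**2) + 8 = 1*(-6 - 1 - 6 + 7*1) + 8 = 1*(-6 - 1 - 6 + 7) + 8 = 1*(-6) + 8 = -6 + 8 = 2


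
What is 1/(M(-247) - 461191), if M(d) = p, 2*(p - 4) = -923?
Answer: -2/923297 ≈ -2.1662e-6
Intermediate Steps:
p = -915/2 (p = 4 + (1/2)*(-923) = 4 - 923/2 = -915/2 ≈ -457.50)
M(d) = -915/2
1/(M(-247) - 461191) = 1/(-915/2 - 461191) = 1/(-923297/2) = -2/923297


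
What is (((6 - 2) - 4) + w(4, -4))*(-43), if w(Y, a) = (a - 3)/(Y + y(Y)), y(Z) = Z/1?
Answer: 301/8 ≈ 37.625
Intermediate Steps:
y(Z) = Z (y(Z) = Z*1 = Z)
w(Y, a) = (-3 + a)/(2*Y) (w(Y, a) = (a - 3)/(Y + Y) = (-3 + a)/((2*Y)) = (-3 + a)*(1/(2*Y)) = (-3 + a)/(2*Y))
(((6 - 2) - 4) + w(4, -4))*(-43) = (((6 - 2) - 4) + (½)*(-3 - 4)/4)*(-43) = ((4 - 4) + (½)*(¼)*(-7))*(-43) = (0 - 7/8)*(-43) = -7/8*(-43) = 301/8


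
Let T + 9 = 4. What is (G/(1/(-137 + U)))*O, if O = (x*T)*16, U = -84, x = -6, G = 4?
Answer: -424320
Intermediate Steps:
T = -5 (T = -9 + 4 = -5)
O = 480 (O = -6*(-5)*16 = 30*16 = 480)
(G/(1/(-137 + U)))*O = (4/(1/(-137 - 84)))*480 = (4/(1/(-221)))*480 = (4/(-1/221))*480 = (4*(-221))*480 = -884*480 = -424320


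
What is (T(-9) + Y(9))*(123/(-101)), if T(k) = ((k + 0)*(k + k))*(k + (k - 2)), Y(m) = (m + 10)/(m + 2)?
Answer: 4381383/1111 ≈ 3943.6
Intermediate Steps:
Y(m) = (10 + m)/(2 + m)
T(k) = 2*k²*(-2 + 2*k) (T(k) = (k*(2*k))*(k + (-2 + k)) = (2*k²)*(-2 + 2*k) = 2*k²*(-2 + 2*k))
(T(-9) + Y(9))*(123/(-101)) = (4*(-9)²*(-1 - 9) + (10 + 9)/(2 + 9))*(123/(-101)) = (4*81*(-10) + 19/11)*(123*(-1/101)) = (-3240 + (1/11)*19)*(-123/101) = (-3240 + 19/11)*(-123/101) = -35621/11*(-123/101) = 4381383/1111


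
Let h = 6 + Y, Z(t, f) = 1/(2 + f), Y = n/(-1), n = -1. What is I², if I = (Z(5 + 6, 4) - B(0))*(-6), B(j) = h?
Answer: 1681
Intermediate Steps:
Y = 1 (Y = -1/(-1) = -1*(-1) = 1)
h = 7 (h = 6 + 1 = 7)
B(j) = 7
I = 41 (I = (1/(2 + 4) - 1*7)*(-6) = (1/6 - 7)*(-6) = (⅙ - 7)*(-6) = -41/6*(-6) = 41)
I² = 41² = 1681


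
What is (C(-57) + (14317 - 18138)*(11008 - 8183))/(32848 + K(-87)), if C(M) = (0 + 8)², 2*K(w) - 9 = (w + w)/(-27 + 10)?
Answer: -367004874/1117159 ≈ -328.52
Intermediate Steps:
K(w) = 9/2 - w/17 (K(w) = 9/2 + ((w + w)/(-27 + 10))/2 = 9/2 + ((2*w)/(-17))/2 = 9/2 + ((2*w)*(-1/17))/2 = 9/2 + (-2*w/17)/2 = 9/2 - w/17)
C(M) = 64 (C(M) = 8² = 64)
(C(-57) + (14317 - 18138)*(11008 - 8183))/(32848 + K(-87)) = (64 + (14317 - 18138)*(11008 - 8183))/(32848 + (9/2 - 1/17*(-87))) = (64 - 3821*2825)/(32848 + (9/2 + 87/17)) = (64 - 10794325)/(32848 + 327/34) = -10794261/1117159/34 = -10794261*34/1117159 = -367004874/1117159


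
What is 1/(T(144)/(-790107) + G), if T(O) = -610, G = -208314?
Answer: -790107/164590348988 ≈ -4.8004e-6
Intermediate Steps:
1/(T(144)/(-790107) + G) = 1/(-610/(-790107) - 208314) = 1/(-610*(-1/790107) - 208314) = 1/(610/790107 - 208314) = 1/(-164590348988/790107) = -790107/164590348988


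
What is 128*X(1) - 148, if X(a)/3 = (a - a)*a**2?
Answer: -148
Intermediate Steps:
X(a) = 0 (X(a) = 3*((a - a)*a**2) = 3*(0*a**2) = 3*0 = 0)
128*X(1) - 148 = 128*0 - 148 = 0 - 148 = -148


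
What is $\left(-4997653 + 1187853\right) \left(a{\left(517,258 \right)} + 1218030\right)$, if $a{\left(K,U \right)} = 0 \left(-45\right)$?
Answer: $-4640450694000$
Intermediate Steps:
$a{\left(K,U \right)} = 0$
$\left(-4997653 + 1187853\right) \left(a{\left(517,258 \right)} + 1218030\right) = \left(-4997653 + 1187853\right) \left(0 + 1218030\right) = \left(-3809800\right) 1218030 = -4640450694000$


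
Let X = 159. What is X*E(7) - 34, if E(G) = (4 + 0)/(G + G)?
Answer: 80/7 ≈ 11.429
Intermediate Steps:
E(G) = 2/G (E(G) = 4/((2*G)) = 4*(1/(2*G)) = 2/G)
X*E(7) - 34 = 159*(2/7) - 34 = 318/7 - 34 = 80/7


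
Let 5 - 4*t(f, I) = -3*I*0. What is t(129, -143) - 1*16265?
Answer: -65055/4 ≈ -16264.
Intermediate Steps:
t(f, I) = 5/4 (t(f, I) = 5/4 - (-3*I)*0/4 = 5/4 - ¼*0 = 5/4 + 0 = 5/4)
t(129, -143) - 1*16265 = 5/4 - 1*16265 = 5/4 - 16265 = -65055/4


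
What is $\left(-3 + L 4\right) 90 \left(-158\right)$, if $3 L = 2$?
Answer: $4740$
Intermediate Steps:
$L = \frac{2}{3}$ ($L = \frac{1}{3} \cdot 2 = \frac{2}{3} \approx 0.66667$)
$\left(-3 + L 4\right) 90 \left(-158\right) = \left(-3 + \frac{2}{3} \cdot 4\right) 90 \left(-158\right) = \left(-3 + \frac{8}{3}\right) 90 \left(-158\right) = \left(- \frac{1}{3}\right) 90 \left(-158\right) = \left(-30\right) \left(-158\right) = 4740$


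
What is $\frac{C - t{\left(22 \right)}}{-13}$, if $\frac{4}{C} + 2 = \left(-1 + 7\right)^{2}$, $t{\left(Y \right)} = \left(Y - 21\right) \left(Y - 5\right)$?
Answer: $\frac{287}{221} \approx 1.2986$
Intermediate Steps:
$t{\left(Y \right)} = \left(-21 + Y\right) \left(-5 + Y\right)$
$C = \frac{2}{17}$ ($C = \frac{4}{-2 + \left(-1 + 7\right)^{2}} = \frac{4}{-2 + 6^{2}} = \frac{4}{-2 + 36} = \frac{4}{34} = 4 \cdot \frac{1}{34} = \frac{2}{17} \approx 0.11765$)
$\frac{C - t{\left(22 \right)}}{-13} = \frac{\frac{2}{17} - \left(105 + 22^{2} - 572\right)}{-13} = - \frac{\frac{2}{17} - \left(105 + 484 - 572\right)}{13} = - \frac{\frac{2}{17} - 17}{13} = \left(- \frac{1}{13}\right) \left(- \frac{287}{17}\right) = \frac{287}{221}$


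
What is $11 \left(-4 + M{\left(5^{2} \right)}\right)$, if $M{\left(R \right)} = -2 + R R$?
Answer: $6809$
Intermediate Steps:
$M{\left(R \right)} = -2 + R^{2}$
$11 \left(-4 + M{\left(5^{2} \right)}\right) = 11 \left(-4 - \left(2 - \left(5^{2}\right)^{2}\right)\right) = 11 \left(-4 - \left(2 - 25^{2}\right)\right) = 11 \left(-4 + \left(-2 + 625\right)\right) = 11 \left(-4 + 623\right) = 11 \cdot 619 = 6809$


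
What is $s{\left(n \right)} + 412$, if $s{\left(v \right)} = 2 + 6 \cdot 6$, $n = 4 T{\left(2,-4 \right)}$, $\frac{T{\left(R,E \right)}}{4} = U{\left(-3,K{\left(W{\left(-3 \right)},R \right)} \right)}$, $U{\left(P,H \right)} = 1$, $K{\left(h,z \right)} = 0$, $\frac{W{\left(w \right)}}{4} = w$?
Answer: $450$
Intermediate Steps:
$W{\left(w \right)} = 4 w$
$T{\left(R,E \right)} = 4$ ($T{\left(R,E \right)} = 4 \cdot 1 = 4$)
$n = 16$ ($n = 4 \cdot 4 = 16$)
$s{\left(v \right)} = 38$ ($s{\left(v \right)} = 2 + 36 = 38$)
$s{\left(n \right)} + 412 = 38 + 412 = 450$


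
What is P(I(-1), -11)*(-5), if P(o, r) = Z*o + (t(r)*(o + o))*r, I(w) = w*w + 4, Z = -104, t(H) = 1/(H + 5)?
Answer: 7525/3 ≈ 2508.3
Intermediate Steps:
t(H) = 1/(5 + H)
I(w) = 4 + w² (I(w) = w² + 4 = 4 + w²)
P(o, r) = -104*o + 2*o*r/(5 + r) (P(o, r) = -104*o + ((o + o)/(5 + r))*r = -104*o + ((2*o)/(5 + r))*r = -104*o + (2*o/(5 + r))*r = -104*o + 2*o*r/(5 + r))
P(I(-1), -11)*(-5) = (2*(4 + (-1)²)*(-260 - 51*(-11))/(5 - 11))*(-5) = (2*(4 + 1)*(-260 + 561)/(-6))*(-5) = (2*5*(-⅙)*301)*(-5) = -1505/3*(-5) = 7525/3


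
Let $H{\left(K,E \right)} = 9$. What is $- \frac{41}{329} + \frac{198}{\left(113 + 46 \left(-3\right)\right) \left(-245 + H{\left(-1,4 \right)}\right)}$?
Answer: $- \frac{88379}{970550} \approx -0.091061$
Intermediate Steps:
$- \frac{41}{329} + \frac{198}{\left(113 + 46 \left(-3\right)\right) \left(-245 + H{\left(-1,4 \right)}\right)} = - \frac{41}{329} + \frac{198}{\left(113 + 46 \left(-3\right)\right) \left(-245 + 9\right)} = \left(-41\right) \frac{1}{329} + \frac{198}{\left(113 - 138\right) \left(-236\right)} = - \frac{41}{329} + \frac{198}{\left(-25\right) \left(-236\right)} = - \frac{41}{329} + \frac{198}{5900} = - \frac{41}{329} + 198 \cdot \frac{1}{5900} = - \frac{41}{329} + \frac{99}{2950} = - \frac{88379}{970550}$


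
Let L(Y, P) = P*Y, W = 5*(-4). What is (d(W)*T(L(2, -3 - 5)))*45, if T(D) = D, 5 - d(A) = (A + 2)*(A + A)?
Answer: 514800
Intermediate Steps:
W = -20
d(A) = 5 - 2*A*(2 + A) (d(A) = 5 - (A + 2)*(A + A) = 5 - (2 + A)*2*A = 5 - 2*A*(2 + A))
(d(W)*T(L(2, -3 - 5)))*45 = ((5 - 4*(-20) - 2*(-20)**2)*((-3 - 5)*2))*45 = ((5 + 80 - 2*400)*(-8*2))*45 = ((5 + 80 - 800)*(-16))*45 = -715*(-16)*45 = 11440*45 = 514800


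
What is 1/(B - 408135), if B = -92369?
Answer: -1/500504 ≈ -1.9980e-6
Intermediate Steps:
1/(B - 408135) = 1/(-92369 - 408135) = 1/(-500504) = -1/500504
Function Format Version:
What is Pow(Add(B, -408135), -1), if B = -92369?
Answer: Rational(-1, 500504) ≈ -1.9980e-6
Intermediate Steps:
Pow(Add(B, -408135), -1) = Pow(Add(-92369, -408135), -1) = Pow(-500504, -1) = Rational(-1, 500504)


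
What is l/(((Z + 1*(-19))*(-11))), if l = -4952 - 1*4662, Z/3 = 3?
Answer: -437/5 ≈ -87.400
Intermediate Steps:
Z = 9 (Z = 3*3 = 9)
l = -9614 (l = -4952 - 4662 = -9614)
l/(((Z + 1*(-19))*(-11))) = -9614*(-1/(11*(9 + 1*(-19)))) = -9614*(-1/(11*(9 - 19))) = -9614/((-10*(-11))) = -9614/110 = -9614*1/110 = -437/5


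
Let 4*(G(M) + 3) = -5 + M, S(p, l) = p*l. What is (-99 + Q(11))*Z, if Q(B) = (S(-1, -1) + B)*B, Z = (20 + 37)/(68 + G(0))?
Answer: 2508/85 ≈ 29.506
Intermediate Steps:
S(p, l) = l*p
G(M) = -17/4 + M/4 (G(M) = -3 + (-5 + M)/4 = -3 + (-5/4 + M/4) = -17/4 + M/4)
Z = 76/85 (Z = (20 + 37)/(68 + (-17/4 + (1/4)*0)) = 57/(68 + (-17/4 + 0)) = 57/(68 - 17/4) = 57/(255/4) = 57*(4/255) = 76/85 ≈ 0.89412)
Q(B) = B*(1 + B) (Q(B) = (-1*(-1) + B)*B = (1 + B)*B = B*(1 + B))
(-99 + Q(11))*Z = (-99 + 11*(1 + 11))*(76/85) = (-99 + 11*12)*(76/85) = (-99 + 132)*(76/85) = 33*(76/85) = 2508/85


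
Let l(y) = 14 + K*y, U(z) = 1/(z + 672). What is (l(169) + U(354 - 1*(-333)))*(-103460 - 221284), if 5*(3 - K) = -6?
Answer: -532388128048/2265 ≈ -2.3505e+8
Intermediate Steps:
K = 21/5 (K = 3 - ⅕*(-6) = 3 + 6/5 = 21/5 ≈ 4.2000)
U(z) = 1/(672 + z)
l(y) = 14 + 21*y/5
(l(169) + U(354 - 1*(-333)))*(-103460 - 221284) = ((14 + (21/5)*169) + 1/(672 + (354 - 1*(-333))))*(-103460 - 221284) = ((14 + 3549/5) + 1/(672 + (354 + 333)))*(-324744) = (3619/5 + 1/(672 + 687))*(-324744) = (3619/5 + 1/1359)*(-324744) = (4918226/6795)*(-324744) = -532388128048/2265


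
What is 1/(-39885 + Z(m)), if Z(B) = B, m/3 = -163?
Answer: -1/40374 ≈ -2.4768e-5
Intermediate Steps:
m = -489 (m = 3*(-163) = -489)
1/(-39885 + Z(m)) = 1/(-39885 - 489) = 1/(-40374) = -1/40374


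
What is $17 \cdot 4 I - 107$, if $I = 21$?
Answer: $1321$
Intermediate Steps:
$17 \cdot 4 I - 107 = 17 \cdot 4 \cdot 21 - 107 = 68 \cdot 21 - 107 = 1428 - 107 = 1321$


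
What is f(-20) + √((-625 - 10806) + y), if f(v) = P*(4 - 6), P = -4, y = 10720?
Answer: 8 + 3*I*√79 ≈ 8.0 + 26.665*I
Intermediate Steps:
f(v) = 8 (f(v) = -4*(4 - 6) = -4*(-2) = 8)
f(-20) + √((-625 - 10806) + y) = 8 + √((-625 - 10806) + 10720) = 8 + √(-11431 + 10720) = 8 + √(-711) = 8 + 3*I*√79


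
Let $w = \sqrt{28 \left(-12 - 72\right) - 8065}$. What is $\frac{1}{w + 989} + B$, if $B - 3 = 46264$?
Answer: $\frac{45736688635}{988538} - \frac{i \sqrt{10417}}{988538} \approx 46267.0 - 0.00010325 i$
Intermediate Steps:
$B = 46267$ ($B = 3 + 46264 = 46267$)
$w = i \sqrt{10417}$ ($w = \sqrt{28 \left(-84\right) - 8065} = \sqrt{-2352 - 8065} = \sqrt{-10417} = i \sqrt{10417} \approx 102.06 i$)
$\frac{1}{w + 989} + B = \frac{1}{i \sqrt{10417} + 989} + 46267 = \frac{1}{989 + i \sqrt{10417}} + 46267 = 46267 + \frac{1}{989 + i \sqrt{10417}}$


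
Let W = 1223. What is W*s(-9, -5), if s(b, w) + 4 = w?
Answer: -11007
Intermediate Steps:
s(b, w) = -4 + w
W*s(-9, -5) = 1223*(-4 - 5) = 1223*(-9) = -11007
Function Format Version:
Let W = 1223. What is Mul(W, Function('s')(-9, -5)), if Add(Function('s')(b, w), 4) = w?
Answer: -11007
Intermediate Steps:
Function('s')(b, w) = Add(-4, w)
Mul(W, Function('s')(-9, -5)) = Mul(1223, Add(-4, -5)) = Mul(1223, -9) = -11007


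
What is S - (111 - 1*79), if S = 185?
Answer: 153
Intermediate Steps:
S - (111 - 1*79) = 185 - (111 - 1*79) = 185 - (111 - 79) = 185 - 1*32 = 185 - 32 = 153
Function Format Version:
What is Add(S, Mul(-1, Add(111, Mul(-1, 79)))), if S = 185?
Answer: 153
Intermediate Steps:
Add(S, Mul(-1, Add(111, Mul(-1, 79)))) = Add(185, Mul(-1, Add(111, Mul(-1, 79)))) = Add(185, Mul(-1, Add(111, -79))) = Add(185, Mul(-1, 32)) = Add(185, -32) = 153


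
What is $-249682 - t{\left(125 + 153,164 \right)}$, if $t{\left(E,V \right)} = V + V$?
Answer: $-250010$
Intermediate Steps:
$t{\left(E,V \right)} = 2 V$
$-249682 - t{\left(125 + 153,164 \right)} = -249682 - 2 \cdot 164 = -249682 - 328 = -250010$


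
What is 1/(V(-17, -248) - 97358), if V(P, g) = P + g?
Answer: -1/97623 ≈ -1.0243e-5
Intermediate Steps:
1/(V(-17, -248) - 97358) = 1/((-17 - 248) - 97358) = 1/(-265 - 97358) = 1/(-97623) = -1/97623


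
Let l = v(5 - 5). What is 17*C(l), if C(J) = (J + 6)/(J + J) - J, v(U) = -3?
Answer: 85/2 ≈ 42.500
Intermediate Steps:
l = -3
C(J) = -J + (6 + J)/(2*J) (C(J) = (6 + J)/((2*J)) - J = (6 + J)*(1/(2*J)) - J = (6 + J)/(2*J) - J = -J + (6 + J)/(2*J))
17*C(l) = 17*(½ - 1*(-3) + 3/(-3)) = 17*(½ + 3 + 3*(-⅓)) = 17*(½ + 3 - 1) = 17*(5/2) = 85/2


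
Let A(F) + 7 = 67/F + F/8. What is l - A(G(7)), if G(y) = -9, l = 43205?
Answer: 3111881/72 ≈ 43221.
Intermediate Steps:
A(F) = -7 + 67/F + F/8 (A(F) = -7 + (67/F + F/8) = -7 + 67/F + F/8)
l - A(G(7)) = 43205 - (-7 + 67/(-9) + (⅛)*(-9)) = 43205 - (-7 + 67*(-⅑) - 9/8) = 43205 - (-7 - 67/9 - 9/8) = 43205 - 1*(-1121/72) = 43205 + 1121/72 = 3111881/72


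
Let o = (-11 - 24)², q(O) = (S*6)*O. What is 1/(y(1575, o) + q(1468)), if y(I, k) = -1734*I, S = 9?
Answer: -1/2651778 ≈ -3.7711e-7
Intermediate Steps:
q(O) = 54*O (q(O) = (9*6)*O = 54*O)
o = 1225 (o = (-35)² = 1225)
1/(y(1575, o) + q(1468)) = 1/(-1734*1575 + 54*1468) = 1/(-2731050 + 79272) = 1/(-2651778) = -1/2651778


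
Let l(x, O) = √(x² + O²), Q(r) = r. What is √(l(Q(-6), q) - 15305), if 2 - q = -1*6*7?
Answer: √(-15305 + 2*√493) ≈ 123.53*I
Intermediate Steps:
q = 44 (q = 2 - (-1*6)*7 = 2 - (-6)*7 = 2 - 1*(-42) = 2 + 42 = 44)
l(x, O) = √(O² + x²)
√(l(Q(-6), q) - 15305) = √(√(44² + (-6)²) - 15305) = √(√(1936 + 36) - 15305) = √(√1972 - 15305) = √(2*√493 - 15305) = √(-15305 + 2*√493)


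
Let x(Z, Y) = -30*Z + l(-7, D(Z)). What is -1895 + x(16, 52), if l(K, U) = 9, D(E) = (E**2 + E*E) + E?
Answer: -2366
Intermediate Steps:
D(E) = E + 2*E**2 (D(E) = (E**2 + E**2) + E = 2*E**2 + E = E + 2*E**2)
x(Z, Y) = 9 - 30*Z (x(Z, Y) = -30*Z + 9 = 9 - 30*Z)
-1895 + x(16, 52) = -1895 + (9 - 30*16) = -1895 + (9 - 480) = -1895 - 471 = -2366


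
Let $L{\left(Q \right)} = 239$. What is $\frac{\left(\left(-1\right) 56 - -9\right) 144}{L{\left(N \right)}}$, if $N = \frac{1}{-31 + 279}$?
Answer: $- \frac{6768}{239} \approx -28.318$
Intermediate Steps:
$N = \frac{1}{248} \approx 0.0040323$
$\frac{\left(\left(-1\right) 56 - -9\right) 144}{L{\left(N \right)}} = \frac{\left(\left(-1\right) 56 - -9\right) 144}{239} = \left(-56 + \left(-26 + 35\right)\right) 144 \cdot \frac{1}{239} = \left(-56 + 9\right) 144 \cdot \frac{1}{239} = \left(-47\right) 144 \cdot \frac{1}{239} = \left(-6768\right) \frac{1}{239} = - \frac{6768}{239}$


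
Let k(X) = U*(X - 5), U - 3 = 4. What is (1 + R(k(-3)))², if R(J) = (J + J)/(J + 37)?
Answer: 17161/361 ≈ 47.537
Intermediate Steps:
U = 7 (U = 3 + 4 = 7)
k(X) = -35 + 7*X (k(X) = 7*(X - 5) = 7*(-5 + X) = -35 + 7*X)
R(J) = 2*J/(37 + J) (R(J) = (2*J)/(37 + J) = 2*J/(37 + J))
(1 + R(k(-3)))² = (1 + 2*(-35 + 7*(-3))/(37 + (-35 + 7*(-3))))² = (1 + 2*(-35 - 21)/(37 + (-35 - 21)))² = (1 + 2*(-56)/(37 - 56))² = (1 + 2*(-56)/(-19))² = (1 + 2*(-56)*(-1/19))² = (1 + 112/19)² = (131/19)² = 17161/361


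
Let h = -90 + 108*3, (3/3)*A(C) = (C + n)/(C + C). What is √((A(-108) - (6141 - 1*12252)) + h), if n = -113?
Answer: √8224446/36 ≈ 79.662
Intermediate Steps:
A(C) = (-113 + C)/(2*C) (A(C) = (C - 113)/(C + C) = (-113 + C)/((2*C)) = (-113 + C)*(1/(2*C)) = (-113 + C)/(2*C))
h = 234 (h = -90 + 324 = 234)
√((A(-108) - (6141 - 1*12252)) + h) = √(((½)*(-113 - 108)/(-108) - (6141 - 1*12252)) + 234) = √(((½)*(-1/108)*(-221) - (6141 - 12252)) + 234) = √((221/216 - 1*(-6111)) + 234) = √((221/216 + 6111) + 234) = √(1320197/216 + 234) = √(1370741/216) = √8224446/36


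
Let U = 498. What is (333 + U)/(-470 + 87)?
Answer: -831/383 ≈ -2.1697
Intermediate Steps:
(333 + U)/(-470 + 87) = (333 + 498)/(-470 + 87) = 831/(-383) = 831*(-1/383) = -831/383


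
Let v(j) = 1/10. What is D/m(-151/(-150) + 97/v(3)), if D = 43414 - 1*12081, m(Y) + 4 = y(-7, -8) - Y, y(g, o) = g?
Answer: -4699950/147301 ≈ -31.907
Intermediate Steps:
v(j) = ⅒
m(Y) = -11 - Y (m(Y) = -4 + (-7 - Y) = -11 - Y)
D = 31333 (D = 43414 - 12081 = 31333)
D/m(-151/(-150) + 97/v(3)) = 31333/(-11 - (-151/(-150) + 97/(⅒))) = 31333/(-11 - (-151*(-1/150) + 97*10)) = 31333/(-11 - (151/150 + 970)) = 31333/(-11 - 1*145651/150) = 31333/(-11 - 145651/150) = 31333/(-147301/150) = 31333*(-150/147301) = -4699950/147301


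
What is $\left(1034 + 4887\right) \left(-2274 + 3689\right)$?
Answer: $8378215$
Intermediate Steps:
$\left(1034 + 4887\right) \left(-2274 + 3689\right) = 5921 \cdot 1415 = 8378215$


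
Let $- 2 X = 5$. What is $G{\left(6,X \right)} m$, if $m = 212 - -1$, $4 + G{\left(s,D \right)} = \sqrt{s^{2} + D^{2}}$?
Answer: $\frac{1065}{2} \approx 532.5$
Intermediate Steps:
$X = - \frac{5}{2}$ ($X = \left(- \frac{1}{2}\right) 5 = - \frac{5}{2} \approx -2.5$)
$G{\left(s,D \right)} = -4 + \sqrt{D^{2} + s^{2}}$ ($G{\left(s,D \right)} = -4 + \sqrt{s^{2} + D^{2}} = -4 + \sqrt{D^{2} + s^{2}}$)
$m = 213$ ($m = 212 + 1 = 213$)
$G{\left(6,X \right)} m = \left(-4 + \sqrt{\left(- \frac{5}{2}\right)^{2} + 6^{2}}\right) 213 = \left(-4 + \sqrt{\frac{25}{4} + 36}\right) 213 = \left(-4 + \sqrt{\frac{169}{4}}\right) 213 = \left(-4 + \frac{13}{2}\right) 213 = \frac{5}{2} \cdot 213 = \frac{1065}{2}$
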